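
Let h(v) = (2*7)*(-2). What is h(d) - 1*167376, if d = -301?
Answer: -167404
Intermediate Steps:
h(v) = -28 (h(v) = 14*(-2) = -28)
h(d) - 1*167376 = -28 - 1*167376 = -28 - 167376 = -167404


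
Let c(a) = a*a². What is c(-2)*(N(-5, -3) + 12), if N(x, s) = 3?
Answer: -120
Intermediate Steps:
c(a) = a³
c(-2)*(N(-5, -3) + 12) = (-2)³*(3 + 12) = -8*15 = -120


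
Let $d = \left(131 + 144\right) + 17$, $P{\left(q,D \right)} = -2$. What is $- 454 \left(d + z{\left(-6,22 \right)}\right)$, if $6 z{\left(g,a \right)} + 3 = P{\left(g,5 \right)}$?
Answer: $- \frac{396569}{3} \approx -1.3219 \cdot 10^{5}$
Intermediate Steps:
$z{\left(g,a \right)} = - \frac{5}{6}$ ($z{\left(g,a \right)} = - \frac{1}{2} + \frac{1}{6} \left(-2\right) = - \frac{1}{2} - \frac{1}{3} = - \frac{5}{6}$)
$d = 292$ ($d = 275 + 17 = 292$)
$- 454 \left(d + z{\left(-6,22 \right)}\right) = - 454 \left(292 - \frac{5}{6}\right) = \left(-454\right) \frac{1747}{6} = - \frac{396569}{3}$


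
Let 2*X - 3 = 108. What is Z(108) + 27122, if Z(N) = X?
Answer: 54355/2 ≈ 27178.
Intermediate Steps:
X = 111/2 (X = 3/2 + (½)*108 = 3/2 + 54 = 111/2 ≈ 55.500)
Z(N) = 111/2
Z(108) + 27122 = 111/2 + 27122 = 54355/2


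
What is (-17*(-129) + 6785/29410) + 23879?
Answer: 153356861/5882 ≈ 26072.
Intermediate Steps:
(-17*(-129) + 6785/29410) + 23879 = (2193 + 6785*(1/29410)) + 23879 = (2193 + 1357/5882) + 23879 = 12900583/5882 + 23879 = 153356861/5882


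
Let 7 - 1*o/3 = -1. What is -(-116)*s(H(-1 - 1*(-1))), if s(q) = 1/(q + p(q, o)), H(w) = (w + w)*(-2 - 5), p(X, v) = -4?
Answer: -29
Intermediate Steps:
o = 24 (o = 21 - 3*(-1) = 21 + 3 = 24)
H(w) = -14*w (H(w) = (2*w)*(-7) = -14*w)
s(q) = 1/(-4 + q) (s(q) = 1/(q - 4) = 1/(-4 + q))
-(-116)*s(H(-1 - 1*(-1))) = -(-116)/(-4 - 14*(-1 - 1*(-1))) = -(-116)/(-4 - 14*(-1 + 1)) = -(-116)/(-4 - 14*0) = -(-116)/(-4 + 0) = -(-116)/(-4) = -(-116)*(-1)/4 = -1*29 = -29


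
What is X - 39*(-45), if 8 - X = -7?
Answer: 1770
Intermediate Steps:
X = 15 (X = 8 - 1*(-7) = 8 + 7 = 15)
X - 39*(-45) = 15 - 39*(-45) = 15 + 1755 = 1770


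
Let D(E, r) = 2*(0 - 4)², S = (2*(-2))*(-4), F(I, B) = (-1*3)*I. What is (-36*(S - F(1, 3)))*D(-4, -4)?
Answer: -21888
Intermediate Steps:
F(I, B) = -3*I
S = 16 (S = -4*(-4) = 16)
D(E, r) = 32 (D(E, r) = 2*(-4)² = 2*16 = 32)
(-36*(S - F(1, 3)))*D(-4, -4) = -36*(16 - (-3))*32 = -36*(16 - 1*(-3))*32 = -36*(16 + 3)*32 = -36*19*32 = -684*32 = -21888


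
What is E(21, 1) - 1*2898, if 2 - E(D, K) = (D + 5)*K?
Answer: -2922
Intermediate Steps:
E(D, K) = 2 - K*(5 + D) (E(D, K) = 2 - (D + 5)*K = 2 - (5 + D)*K = 2 - K*(5 + D))
E(21, 1) - 1*2898 = (2 - 5*1 - 1*21*1) - 1*2898 = (2 - 5 - 21) - 2898 = -24 - 2898 = -2922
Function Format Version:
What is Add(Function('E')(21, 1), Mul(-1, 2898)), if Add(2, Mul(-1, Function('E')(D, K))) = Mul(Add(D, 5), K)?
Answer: -2922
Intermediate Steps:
Function('E')(D, K) = Add(2, Mul(-1, K, Add(5, D))) (Function('E')(D, K) = Add(2, Mul(-1, Mul(Add(D, 5), K))) = Add(2, Mul(-1, Mul(Add(5, D), K))) = Add(2, Mul(-1, Mul(K, Add(5, D)))) = Add(2, Mul(-1, K, Add(5, D))))
Add(Function('E')(21, 1), Mul(-1, 2898)) = Add(Add(2, Mul(-5, 1), Mul(-1, 21, 1)), Mul(-1, 2898)) = Add(Add(2, -5, -21), -2898) = Add(-24, -2898) = -2922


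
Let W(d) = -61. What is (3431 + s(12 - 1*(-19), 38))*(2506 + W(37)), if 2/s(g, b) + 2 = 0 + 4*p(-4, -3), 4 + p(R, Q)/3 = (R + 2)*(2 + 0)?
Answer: 411048510/49 ≈ 8.3888e+6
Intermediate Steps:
p(R, Q) = 6*R (p(R, Q) = -12 + 3*((R + 2)*(2 + 0)) = -12 + 3*((2 + R)*2) = -12 + 3*(4 + 2*R) = -12 + (12 + 6*R) = 6*R)
s(g, b) = -1/49 (s(g, b) = 2/(-2 + (0 + 4*(6*(-4)))) = 2/(-2 + (0 + 4*(-24))) = 2/(-2 + (0 - 96)) = 2/(-2 - 96) = 2/(-98) = 2*(-1/98) = -1/49)
(3431 + s(12 - 1*(-19), 38))*(2506 + W(37)) = (3431 - 1/49)*(2506 - 61) = (168118/49)*2445 = 411048510/49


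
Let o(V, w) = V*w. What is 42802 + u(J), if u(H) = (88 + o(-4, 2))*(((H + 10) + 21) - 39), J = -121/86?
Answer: 1808126/43 ≈ 42049.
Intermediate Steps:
J = -121/86 (J = -121*1/86 = -121/86 ≈ -1.4070)
u(H) = -640 + 80*H (u(H) = (88 - 4*2)*(((H + 10) + 21) - 39) = (88 - 8)*(((10 + H) + 21) - 39) = 80*((31 + H) - 39) = 80*(-8 + H) = -640 + 80*H)
42802 + u(J) = 42802 + (-640 + 80*(-121/86)) = 42802 + (-640 - 4840/43) = 42802 - 32360/43 = 1808126/43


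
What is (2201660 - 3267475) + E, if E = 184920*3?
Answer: -511055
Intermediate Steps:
E = 554760
(2201660 - 3267475) + E = (2201660 - 3267475) + 554760 = -1065815 + 554760 = -511055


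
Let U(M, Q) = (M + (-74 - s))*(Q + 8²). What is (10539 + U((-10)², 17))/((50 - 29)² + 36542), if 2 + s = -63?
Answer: 17910/36983 ≈ 0.48428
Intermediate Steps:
s = -65 (s = -2 - 63 = -65)
U(M, Q) = (-9 + M)*(64 + Q) (U(M, Q) = (M + (-74 - 1*(-65)))*(Q + 8²) = (M + (-74 + 65))*(Q + 64) = (M - 9)*(64 + Q) = (-9 + M)*(64 + Q))
(10539 + U((-10)², 17))/((50 - 29)² + 36542) = (10539 + (-576 - 9*17 + 64*(-10)² + (-10)²*17))/((50 - 29)² + 36542) = (10539 + (-576 - 153 + 64*100 + 100*17))/(21² + 36542) = (10539 + (-576 - 153 + 6400 + 1700))/(441 + 36542) = (10539 + 7371)/36983 = 17910*(1/36983) = 17910/36983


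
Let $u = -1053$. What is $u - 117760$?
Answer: $-118813$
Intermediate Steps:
$u - 117760 = -1053 - 117760 = -118813$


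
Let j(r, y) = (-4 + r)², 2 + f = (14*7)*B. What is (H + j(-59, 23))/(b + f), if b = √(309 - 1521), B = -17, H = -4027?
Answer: 8062/231953 + 29*I*√303/695859 ≈ 0.034757 + 0.00072543*I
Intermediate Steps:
b = 2*I*√303 (b = √(-1212) = 2*I*√303 ≈ 34.814*I)
f = -1668 (f = -2 + (14*7)*(-17) = -2 + 98*(-17) = -2 - 1666 = -1668)
(H + j(-59, 23))/(b + f) = (-4027 + (-4 - 59)²)/(2*I*√303 - 1668) = (-4027 + (-63)²)/(-1668 + 2*I*√303) = (-4027 + 3969)/(-1668 + 2*I*√303) = -58/(-1668 + 2*I*√303)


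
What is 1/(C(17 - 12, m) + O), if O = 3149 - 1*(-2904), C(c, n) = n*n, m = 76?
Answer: 1/11829 ≈ 8.4538e-5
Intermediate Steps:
C(c, n) = n²
O = 6053 (O = 3149 + 2904 = 6053)
1/(C(17 - 12, m) + O) = 1/(76² + 6053) = 1/(5776 + 6053) = 1/11829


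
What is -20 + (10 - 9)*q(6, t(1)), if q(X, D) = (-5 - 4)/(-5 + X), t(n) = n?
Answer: -29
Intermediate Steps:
q(X, D) = -9/(-5 + X)
-20 + (10 - 9)*q(6, t(1)) = -20 + (10 - 9)*(-9/(-5 + 6)) = -20 + 1*(-9/1) = -20 + 1*(-9*1) = -20 + 1*(-9) = -20 - 9 = -29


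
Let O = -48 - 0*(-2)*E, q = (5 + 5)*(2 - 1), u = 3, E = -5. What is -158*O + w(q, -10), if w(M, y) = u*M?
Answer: 7614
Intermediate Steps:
q = 10 (q = 10*1 = 10)
w(M, y) = 3*M
O = -48 (O = -48 - 0*(-2)*(-5) = -48 - 0*(-5) = -48 - 1*0 = -48 + 0 = -48)
-158*O + w(q, -10) = -158*(-48) + 3*10 = 7584 + 30 = 7614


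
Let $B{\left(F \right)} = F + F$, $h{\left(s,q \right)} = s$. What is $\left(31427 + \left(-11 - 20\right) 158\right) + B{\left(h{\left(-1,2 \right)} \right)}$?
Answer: $26527$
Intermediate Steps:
$B{\left(F \right)} = 2 F$
$\left(31427 + \left(-11 - 20\right) 158\right) + B{\left(h{\left(-1,2 \right)} \right)} = \left(31427 + \left(-11 - 20\right) 158\right) + 2 \left(-1\right) = \left(31427 - 4898\right) - 2 = 26529 - 2 = 26527$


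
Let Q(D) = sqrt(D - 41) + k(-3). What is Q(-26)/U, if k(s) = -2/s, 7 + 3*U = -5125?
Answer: -1/2566 - 3*I*sqrt(67)/5132 ≈ -0.00038971 - 0.0047849*I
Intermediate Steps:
U = -5132/3 (U = -7/3 + (1/3)*(-5125) = -7/3 - 5125/3 = -5132/3 ≈ -1710.7)
Q(D) = 2/3 + sqrt(-41 + D) (Q(D) = sqrt(D - 41) - 2/(-3) = sqrt(-41 + D) - 2*(-1/3) = sqrt(-41 + D) + 2/3 = 2/3 + sqrt(-41 + D))
Q(-26)/U = (2/3 + sqrt(-41 - 26))/(-5132/3) = (2/3 + sqrt(-67))*(-3/5132) = (2/3 + I*sqrt(67))*(-3/5132) = -1/2566 - 3*I*sqrt(67)/5132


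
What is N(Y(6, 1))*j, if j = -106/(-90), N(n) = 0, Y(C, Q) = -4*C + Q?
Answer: 0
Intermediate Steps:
Y(C, Q) = Q - 4*C
j = 53/45 (j = -106*(-1/90) = 53/45 ≈ 1.1778)
N(Y(6, 1))*j = 0*(53/45) = 0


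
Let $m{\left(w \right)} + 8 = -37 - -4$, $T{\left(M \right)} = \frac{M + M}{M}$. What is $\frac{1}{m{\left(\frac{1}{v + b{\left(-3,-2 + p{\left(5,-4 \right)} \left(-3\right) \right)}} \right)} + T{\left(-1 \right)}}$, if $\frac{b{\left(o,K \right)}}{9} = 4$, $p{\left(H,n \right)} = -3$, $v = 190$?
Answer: $- \frac{1}{39} \approx -0.025641$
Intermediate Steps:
$b{\left(o,K \right)} = 36$ ($b{\left(o,K \right)} = 9 \cdot 4 = 36$)
$T{\left(M \right)} = 2$ ($T{\left(M \right)} = \frac{2 M}{M} = 2$)
$m{\left(w \right)} = -41$ ($m{\left(w \right)} = -8 - 33 = -41$)
$\frac{1}{m{\left(\frac{1}{v + b{\left(-3,-2 + p{\left(5,-4 \right)} \left(-3\right) \right)}} \right)} + T{\left(-1 \right)}} = \frac{1}{-41 + 2} = \frac{1}{-39} = - \frac{1}{39}$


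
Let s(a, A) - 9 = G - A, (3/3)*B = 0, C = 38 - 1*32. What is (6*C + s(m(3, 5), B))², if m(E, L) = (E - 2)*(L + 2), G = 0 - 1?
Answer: 1936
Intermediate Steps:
C = 6 (C = 38 - 32 = 6)
G = -1
B = 0
m(E, L) = (-2 + E)*(2 + L)
s(a, A) = 8 - A (s(a, A) = 9 + (-1 - A) = 8 - A)
(6*C + s(m(3, 5), B))² = (6*6 + (8 - 1*0))² = (36 + (8 + 0))² = (36 + 8)² = 44² = 1936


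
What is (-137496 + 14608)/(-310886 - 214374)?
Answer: 30722/131315 ≈ 0.23396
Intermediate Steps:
(-137496 + 14608)/(-310886 - 214374) = -122888/(-525260) = -122888*(-1/525260) = 30722/131315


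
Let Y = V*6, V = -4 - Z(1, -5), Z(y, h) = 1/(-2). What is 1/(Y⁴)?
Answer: 1/194481 ≈ 5.1419e-6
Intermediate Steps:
Z(y, h) = -½
V = -7/2 (V = -4 - 1*(-½) = -4 + ½ = -7/2 ≈ -3.5000)
Y = -21 (Y = -7/2*6 = -21)
1/(Y⁴) = 1/((-21)⁴) = 1/194481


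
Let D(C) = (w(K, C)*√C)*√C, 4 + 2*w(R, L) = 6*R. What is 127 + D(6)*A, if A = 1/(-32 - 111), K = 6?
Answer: 18065/143 ≈ 126.33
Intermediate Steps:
A = -1/143 (A = 1/(-143) = -1/143 ≈ -0.0069930)
w(R, L) = -2 + 3*R (w(R, L) = -2 + (6*R)/2 = -2 + 3*R)
D(C) = 16*C (D(C) = ((-2 + 3*6)*√C)*√C = ((-2 + 18)*√C)*√C = (16*√C)*√C = 16*C)
127 + D(6)*A = 127 + (16*6)*(-1/143) = 127 + 96*(-1/143) = 127 - 96/143 = 18065/143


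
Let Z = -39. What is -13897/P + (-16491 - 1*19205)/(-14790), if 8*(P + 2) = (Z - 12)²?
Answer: -155201888/3823215 ≈ -40.595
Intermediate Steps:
P = 2585/8 (P = -2 + (-39 - 12)²/8 = -2 + (⅛)*(-51)² = -2 + (⅛)*2601 = -2 + 2601/8 = 2585/8 ≈ 323.13)
-13897/P + (-16491 - 1*19205)/(-14790) = -13897/2585/8 + (-16491 - 1*19205)/(-14790) = -13897*8/2585 + (-16491 - 19205)*(-1/14790) = -111176/2585 - 35696*(-1/14790) = -111176/2585 + 17848/7395 = -155201888/3823215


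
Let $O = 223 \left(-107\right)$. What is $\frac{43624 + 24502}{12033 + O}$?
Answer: $- \frac{34063}{5914} \approx -5.7597$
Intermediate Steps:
$O = -23861$
$\frac{43624 + 24502}{12033 + O} = \frac{43624 + 24502}{12033 - 23861} = \frac{68126}{-11828} = 68126 \left(- \frac{1}{11828}\right) = - \frac{34063}{5914}$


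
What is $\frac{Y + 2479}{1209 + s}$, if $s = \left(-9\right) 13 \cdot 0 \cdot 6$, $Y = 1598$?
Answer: $\frac{1359}{403} \approx 3.3722$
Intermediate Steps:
$s = 0$ ($s = \left(-117\right) 0 = 0$)
$\frac{Y + 2479}{1209 + s} = \frac{1598 + 2479}{1209 + 0} = \frac{4077}{1209} = 4077 \cdot \frac{1}{1209} = \frac{1359}{403}$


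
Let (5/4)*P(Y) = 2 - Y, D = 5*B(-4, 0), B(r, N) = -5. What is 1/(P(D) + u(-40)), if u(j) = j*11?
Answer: -5/2092 ≈ -0.0023901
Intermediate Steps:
u(j) = 11*j
D = -25 (D = 5*(-5) = -25)
P(Y) = 8/5 - 4*Y/5 (P(Y) = 4*(2 - Y)/5 = 8/5 - 4*Y/5)
1/(P(D) + u(-40)) = 1/((8/5 - 4/5*(-25)) + 11*(-40)) = 1/((8/5 + 20) - 440) = 1/(108/5 - 440) = 1/(-2092/5) = -5/2092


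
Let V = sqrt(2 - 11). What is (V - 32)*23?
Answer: -736 + 69*I ≈ -736.0 + 69.0*I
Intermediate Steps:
V = 3*I (V = sqrt(-9) = 3*I ≈ 3.0*I)
(V - 32)*23 = (3*I - 32)*23 = (-32 + 3*I)*23 = -736 + 69*I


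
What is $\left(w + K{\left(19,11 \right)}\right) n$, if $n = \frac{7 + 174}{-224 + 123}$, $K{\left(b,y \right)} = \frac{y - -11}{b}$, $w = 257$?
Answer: $- \frac{887805}{1919} \approx -462.64$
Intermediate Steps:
$K{\left(b,y \right)} = \frac{11 + y}{b}$ ($K{\left(b,y \right)} = \frac{y + 11}{b} = \frac{11 + y}{b}$)
$n = - \frac{181}{101}$ ($n = \frac{181}{-101} = 181 \left(- \frac{1}{101}\right) = - \frac{181}{101} \approx -1.7921$)
$\left(w + K{\left(19,11 \right)}\right) n = \left(257 + \frac{11 + 11}{19}\right) \left(- \frac{181}{101}\right) = \left(257 + \frac{1}{19} \cdot 22\right) \left(- \frac{181}{101}\right) = \left(257 + \frac{22}{19}\right) \left(- \frac{181}{101}\right) = \frac{4905}{19} \left(- \frac{181}{101}\right) = - \frac{887805}{1919}$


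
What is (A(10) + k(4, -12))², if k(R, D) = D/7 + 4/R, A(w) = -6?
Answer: 2209/49 ≈ 45.082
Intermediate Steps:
k(R, D) = 4/R + D/7 (k(R, D) = D*(⅐) + 4/R = D/7 + 4/R = 4/R + D/7)
(A(10) + k(4, -12))² = (-6 + (4/4 + (⅐)*(-12)))² = (-6 + (4*(¼) - 12/7))² = (-6 + (1 - 12/7))² = (-6 - 5/7)² = (-47/7)² = 2209/49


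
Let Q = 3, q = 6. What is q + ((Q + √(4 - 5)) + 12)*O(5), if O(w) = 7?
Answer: 111 + 7*I ≈ 111.0 + 7.0*I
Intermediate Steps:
q + ((Q + √(4 - 5)) + 12)*O(5) = 6 + ((3 + √(4 - 5)) + 12)*7 = 6 + ((3 + √(-1)) + 12)*7 = 6 + ((3 + I) + 12)*7 = 6 + (15 + I)*7 = 6 + (105 + 7*I) = 111 + 7*I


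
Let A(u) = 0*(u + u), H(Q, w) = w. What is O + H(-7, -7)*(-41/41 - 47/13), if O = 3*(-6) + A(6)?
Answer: 186/13 ≈ 14.308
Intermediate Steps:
A(u) = 0 (A(u) = 0*(2*u) = 0)
O = -18 (O = 3*(-6) + 0 = -18 + 0 = -18)
O + H(-7, -7)*(-41/41 - 47/13) = -18 - 7*(-41/41 - 47/13) = -18 - 7*(-41*1/41 - 47*1/13) = -18 - 7*(-1 - 47/13) = -18 - 7*(-60/13) = -18 + 420/13 = 186/13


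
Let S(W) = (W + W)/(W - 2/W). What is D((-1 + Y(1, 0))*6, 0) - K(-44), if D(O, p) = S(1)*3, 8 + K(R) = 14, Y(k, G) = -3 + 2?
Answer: -12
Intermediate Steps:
Y(k, G) = -1
K(R) = 6 (K(R) = -8 + 14 = 6)
S(W) = 2*W/(W - 2/W) (S(W) = (2*W)/(W - 2/W) = 2*W/(W - 2/W))
D(O, p) = -6 (D(O, p) = (2*1²/(-2 + 1²))*3 = (2*1/(-2 + 1))*3 = (2*1/(-1))*3 = (2*1*(-1))*3 = -2*3 = -6)
D((-1 + Y(1, 0))*6, 0) - K(-44) = -6 - 1*6 = -6 - 6 = -12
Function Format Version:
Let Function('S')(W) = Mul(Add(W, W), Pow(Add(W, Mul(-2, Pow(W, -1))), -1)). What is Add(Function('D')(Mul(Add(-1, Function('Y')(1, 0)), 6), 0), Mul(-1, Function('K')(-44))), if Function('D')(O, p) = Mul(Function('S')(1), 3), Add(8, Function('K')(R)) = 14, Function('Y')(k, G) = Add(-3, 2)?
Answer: -12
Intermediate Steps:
Function('Y')(k, G) = -1
Function('K')(R) = 6 (Function('K')(R) = Add(-8, 14) = 6)
Function('S')(W) = Mul(2, W, Pow(Add(W, Mul(-2, Pow(W, -1))), -1)) (Function('S')(W) = Mul(Mul(2, W), Pow(Add(W, Mul(-2, Pow(W, -1))), -1)) = Mul(2, W, Pow(Add(W, Mul(-2, Pow(W, -1))), -1)))
Function('D')(O, p) = -6 (Function('D')(O, p) = Mul(Mul(2, Pow(1, 2), Pow(Add(-2, Pow(1, 2)), -1)), 3) = Mul(Mul(2, 1, Pow(Add(-2, 1), -1)), 3) = Mul(Mul(2, 1, Pow(-1, -1)), 3) = Mul(Mul(2, 1, -1), 3) = Mul(-2, 3) = -6)
Add(Function('D')(Mul(Add(-1, Function('Y')(1, 0)), 6), 0), Mul(-1, Function('K')(-44))) = Add(-6, Mul(-1, 6)) = Add(-6, -6) = -12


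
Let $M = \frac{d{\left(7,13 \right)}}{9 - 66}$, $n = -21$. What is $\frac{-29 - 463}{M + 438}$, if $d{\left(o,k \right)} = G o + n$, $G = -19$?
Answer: $- \frac{7011}{6280} \approx -1.1164$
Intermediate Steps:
$d{\left(o,k \right)} = -21 - 19 o$ ($d{\left(o,k \right)} = - 19 o - 21 = -21 - 19 o$)
$M = \frac{154}{57}$ ($M = \frac{-21 - 133}{9 - 66} = - \frac{154}{-57} = \left(-154\right) \left(- \frac{1}{57}\right) = \frac{154}{57} \approx 2.7018$)
$\frac{-29 - 463}{M + 438} = \frac{-29 - 463}{\frac{154}{57} + 438} = - \frac{492}{\frac{25120}{57}} = \left(-492\right) \frac{57}{25120} = - \frac{7011}{6280}$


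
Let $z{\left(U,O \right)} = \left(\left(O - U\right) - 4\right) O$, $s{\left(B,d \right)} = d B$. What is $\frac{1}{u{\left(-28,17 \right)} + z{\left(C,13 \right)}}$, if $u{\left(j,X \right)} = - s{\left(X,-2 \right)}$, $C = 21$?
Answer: $- \frac{1}{122} \approx -0.0081967$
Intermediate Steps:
$s{\left(B,d \right)} = B d$
$u{\left(j,X \right)} = 2 X$ ($u{\left(j,X \right)} = - X \left(-2\right) = - \left(-2\right) X = 2 X$)
$z{\left(U,O \right)} = O \left(-4 + O - U\right)$ ($z{\left(U,O \right)} = \left(-4 + O - U\right) O = O \left(-4 + O - U\right)$)
$\frac{1}{u{\left(-28,17 \right)} + z{\left(C,13 \right)}} = \frac{1}{2 \cdot 17 + 13 \left(-4 + 13 - 21\right)} = \frac{1}{34 + 13 \left(-4 + 13 - 21\right)} = \frac{1}{34 + 13 \left(-12\right)} = \frac{1}{34 - 156} = \frac{1}{-122} = - \frac{1}{122}$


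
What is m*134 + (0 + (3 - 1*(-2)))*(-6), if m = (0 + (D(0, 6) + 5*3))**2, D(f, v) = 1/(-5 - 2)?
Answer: 1447874/49 ≈ 29548.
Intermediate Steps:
D(f, v) = -1/7 (D(f, v) = 1/(-7) = 1*(-1/7) = -1/7)
m = 10816/49 (m = (0 + (-1/7 + 5*3))**2 = (0 + (-1/7 + 15))**2 = (0 + 104/7)**2 = (104/7)**2 = 10816/49 ≈ 220.73)
m*134 + (0 + (3 - 1*(-2)))*(-6) = (10816/49)*134 + (0 + (3 - 1*(-2)))*(-6) = 1449344/49 + (0 + (3 + 2))*(-6) = 1449344/49 + (0 + 5)*(-6) = 1449344/49 + 5*(-6) = 1449344/49 - 30 = 1447874/49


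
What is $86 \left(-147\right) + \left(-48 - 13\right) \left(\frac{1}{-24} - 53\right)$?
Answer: $- \frac{225755}{24} \approx -9406.5$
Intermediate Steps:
$86 \left(-147\right) + \left(-48 - 13\right) \left(\frac{1}{-24} - 53\right) = -12642 - 61 \left(- \frac{1}{24} - 53\right) = -12642 - - \frac{77653}{24} = -12642 + \frac{77653}{24} = - \frac{225755}{24}$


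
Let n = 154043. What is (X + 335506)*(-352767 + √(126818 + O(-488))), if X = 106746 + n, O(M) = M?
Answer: -210353198265 + 596295*√126330 ≈ -2.1014e+11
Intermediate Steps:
X = 260789 (X = 106746 + 154043 = 260789)
(X + 335506)*(-352767 + √(126818 + O(-488))) = (260789 + 335506)*(-352767 + √(126818 - 488)) = 596295*(-352767 + √126330) = -210353198265 + 596295*√126330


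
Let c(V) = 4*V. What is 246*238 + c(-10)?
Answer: 58508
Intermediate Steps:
246*238 + c(-10) = 246*238 + 4*(-10) = 58548 - 40 = 58508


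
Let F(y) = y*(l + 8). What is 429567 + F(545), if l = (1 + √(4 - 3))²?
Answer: 436107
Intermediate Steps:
l = 4 (l = (1 + √1)² = (1 + 1)² = 2² = 4)
F(y) = 12*y (F(y) = y*(4 + 8) = y*12 = 12*y)
429567 + F(545) = 429567 + 12*545 = 429567 + 6540 = 436107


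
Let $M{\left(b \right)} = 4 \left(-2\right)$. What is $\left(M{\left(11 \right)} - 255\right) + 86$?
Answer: $-177$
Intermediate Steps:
$M{\left(b \right)} = -8$
$\left(M{\left(11 \right)} - 255\right) + 86 = \left(-8 - 255\right) + 86 = -263 + 86 = -177$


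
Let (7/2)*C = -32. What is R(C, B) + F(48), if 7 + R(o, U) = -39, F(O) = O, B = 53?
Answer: 2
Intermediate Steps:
C = -64/7 (C = (2/7)*(-32) = -64/7 ≈ -9.1429)
R(o, U) = -46 (R(o, U) = -7 - 39 = -46)
R(C, B) + F(48) = -46 + 48 = 2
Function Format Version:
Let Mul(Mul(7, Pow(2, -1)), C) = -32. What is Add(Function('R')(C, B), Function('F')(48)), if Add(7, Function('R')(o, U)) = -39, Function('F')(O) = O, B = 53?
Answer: 2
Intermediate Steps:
C = Rational(-64, 7) (C = Mul(Rational(2, 7), -32) = Rational(-64, 7) ≈ -9.1429)
Function('R')(o, U) = -46 (Function('R')(o, U) = Add(-7, -39) = -46)
Add(Function('R')(C, B), Function('F')(48)) = Add(-46, 48) = 2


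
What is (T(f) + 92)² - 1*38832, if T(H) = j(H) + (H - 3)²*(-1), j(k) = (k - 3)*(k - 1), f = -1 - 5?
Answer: -33356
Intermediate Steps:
f = -6
j(k) = (-1 + k)*(-3 + k) (j(k) = (-3 + k)*(-1 + k) = (-1 + k)*(-3 + k))
T(H) = 3 + H² - (-3 + H)² - 4*H (T(H) = (3 + H² - 4*H) + (H - 3)²*(-1) = (3 + H² - 4*H) + (-3 + H)²*(-1) = (3 + H² - 4*H) - (-3 + H)² = 3 + H² - (-3 + H)² - 4*H)
(T(f) + 92)² - 1*38832 = ((-6 + 2*(-6)) + 92)² - 1*38832 = ((-6 - 12) + 92)² - 38832 = (-18 + 92)² - 38832 = 74² - 38832 = 5476 - 38832 = -33356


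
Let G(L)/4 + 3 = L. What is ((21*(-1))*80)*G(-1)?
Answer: 26880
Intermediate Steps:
G(L) = -12 + 4*L
((21*(-1))*80)*G(-1) = ((21*(-1))*80)*(-12 + 4*(-1)) = (-21*80)*(-12 - 4) = -1680*(-16) = 26880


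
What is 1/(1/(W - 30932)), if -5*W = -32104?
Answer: -122556/5 ≈ -24511.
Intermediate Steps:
W = 32104/5 (W = -⅕*(-32104) = 32104/5 ≈ 6420.8)
1/(1/(W - 30932)) = 1/(1/(32104/5 - 30932)) = 1/(1/(-122556/5)) = 1/(-5/122556) = -122556/5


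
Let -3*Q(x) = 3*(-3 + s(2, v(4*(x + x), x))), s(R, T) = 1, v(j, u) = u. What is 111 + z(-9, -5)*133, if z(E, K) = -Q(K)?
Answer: -155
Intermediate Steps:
Q(x) = 2 (Q(x) = -(-3 + 1) = -(-2) = -1/3*(-6) = 2)
z(E, K) = -2 (z(E, K) = -1*2 = -2)
111 + z(-9, -5)*133 = 111 - 2*133 = 111 - 266 = -155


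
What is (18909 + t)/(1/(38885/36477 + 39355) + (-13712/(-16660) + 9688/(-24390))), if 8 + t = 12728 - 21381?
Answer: 610001119399805280/25349014172891 ≈ 24064.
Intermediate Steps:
t = -8661 (t = -8 + (12728 - 21381) = -8 - 8653 = -8661)
(18909 + t)/(1/(38885/36477 + 39355) + (-13712/(-16660) + 9688/(-24390))) = (18909 - 8661)/(1/(38885/36477 + 39355) + (-13712/(-16660) + 9688/(-24390))) = 10248/(1/(38885*(1/36477) + 39355) + (-13712*(-1/16660) + 9688*(-1/24390))) = 10248/(1/(5555/5211 + 39355) + (3428/4165 - 4844/12195)) = 10248/(1/(205084460/5211) + 865168/2031687) = 10248/(5211/205084460 + 865168/2031687) = 10248/(25349014172891/59523918754860) = 10248*(59523918754860/25349014172891) = 610001119399805280/25349014172891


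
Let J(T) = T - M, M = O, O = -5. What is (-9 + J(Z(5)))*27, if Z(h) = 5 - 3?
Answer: -54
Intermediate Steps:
M = -5
Z(h) = 2
J(T) = 5 + T (J(T) = T - 1*(-5) = T + 5 = 5 + T)
(-9 + J(Z(5)))*27 = (-9 + (5 + 2))*27 = (-9 + 7)*27 = -2*27 = -54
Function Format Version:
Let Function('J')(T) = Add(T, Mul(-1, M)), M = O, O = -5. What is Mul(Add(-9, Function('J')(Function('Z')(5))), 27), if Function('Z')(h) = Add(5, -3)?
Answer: -54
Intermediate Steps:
M = -5
Function('Z')(h) = 2
Function('J')(T) = Add(5, T) (Function('J')(T) = Add(T, Mul(-1, -5)) = Add(T, 5) = Add(5, T))
Mul(Add(-9, Function('J')(Function('Z')(5))), 27) = Mul(Add(-9, Add(5, 2)), 27) = Mul(Add(-9, 7), 27) = Mul(-2, 27) = -54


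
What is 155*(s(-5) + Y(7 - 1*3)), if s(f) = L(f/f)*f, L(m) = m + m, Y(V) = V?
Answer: -930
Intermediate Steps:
L(m) = 2*m
s(f) = 2*f (s(f) = (2*(f/f))*f = (2*1)*f = 2*f)
155*(s(-5) + Y(7 - 1*3)) = 155*(2*(-5) + (7 - 1*3)) = 155*(-10 + (7 - 3)) = 155*(-10 + 4) = 155*(-6) = -930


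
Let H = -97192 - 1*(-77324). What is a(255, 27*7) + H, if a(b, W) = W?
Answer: -19679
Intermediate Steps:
H = -19868 (H = -97192 + 77324 = -19868)
a(255, 27*7) + H = 27*7 - 19868 = 189 - 19868 = -19679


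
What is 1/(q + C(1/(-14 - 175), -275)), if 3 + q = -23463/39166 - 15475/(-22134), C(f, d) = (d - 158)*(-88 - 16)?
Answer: 216725061/9758934462721 ≈ 2.2208e-5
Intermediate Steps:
C(f, d) = 16432 - 104*d (C(f, d) = (-158 + d)*(-104) = 16432 - 104*d)
q = -628484231/216725061 (q = -3 + (-23463/39166 - 15475/(-22134)) = -3 + (-23463*1/39166 - 15475*(-1/22134)) = -3 + (-23463/39166 + 15475/22134) = -3 + 21690952/216725061 = -628484231/216725061 ≈ -2.8999)
1/(q + C(1/(-14 - 175), -275)) = 1/(-628484231/216725061 + (16432 - 104*(-275))) = 1/(-628484231/216725061 + (16432 + 28600)) = 1/(-628484231/216725061 + 45032) = 1/(9758934462721/216725061) = 216725061/9758934462721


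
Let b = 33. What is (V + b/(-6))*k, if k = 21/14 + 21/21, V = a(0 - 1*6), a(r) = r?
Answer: -115/4 ≈ -28.750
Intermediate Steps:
V = -6 (V = 0 - 1*6 = 0 - 6 = -6)
k = 5/2 (k = 21*(1/14) + 21*(1/21) = 3/2 + 1 = 5/2 ≈ 2.5000)
(V + b/(-6))*k = (-6 + 33/(-6))*(5/2) = (-6 + 33*(-1/6))*(5/2) = (-6 - 11/2)*(5/2) = -23/2*5/2 = -115/4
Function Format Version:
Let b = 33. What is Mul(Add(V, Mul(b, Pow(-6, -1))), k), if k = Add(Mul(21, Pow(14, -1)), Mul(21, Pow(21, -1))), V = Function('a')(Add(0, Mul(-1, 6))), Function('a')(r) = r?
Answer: Rational(-115, 4) ≈ -28.750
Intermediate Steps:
V = -6 (V = Add(0, Mul(-1, 6)) = Add(0, -6) = -6)
k = Rational(5, 2) (k = Add(Mul(21, Rational(1, 14)), Mul(21, Rational(1, 21))) = Add(Rational(3, 2), 1) = Rational(5, 2) ≈ 2.5000)
Mul(Add(V, Mul(b, Pow(-6, -1))), k) = Mul(Add(-6, Mul(33, Pow(-6, -1))), Rational(5, 2)) = Mul(Add(-6, Mul(33, Rational(-1, 6))), Rational(5, 2)) = Mul(Add(-6, Rational(-11, 2)), Rational(5, 2)) = Mul(Rational(-23, 2), Rational(5, 2)) = Rational(-115, 4)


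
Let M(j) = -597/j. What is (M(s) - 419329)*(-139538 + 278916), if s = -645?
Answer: -12565698296608/215 ≈ -5.8445e+10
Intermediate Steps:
(M(s) - 419329)*(-139538 + 278916) = (-597/(-645) - 419329)*(-139538 + 278916) = (-597*(-1/645) - 419329)*139378 = (199/215 - 419329)*139378 = -90155536/215*139378 = -12565698296608/215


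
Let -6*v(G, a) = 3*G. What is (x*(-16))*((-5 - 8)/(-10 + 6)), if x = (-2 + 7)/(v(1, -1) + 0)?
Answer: 520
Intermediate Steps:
v(G, a) = -G/2
x = -10 (x = (-2 + 7)/(-½*1 + 0) = 5/(-½ + 0) = 5/(-½) = 5*(-2) = -10)
(x*(-16))*((-5 - 8)/(-10 + 6)) = (-10*(-16))*((-5 - 8)/(-10 + 6)) = 160*(-13/(-4)) = 160*(-13*(-¼)) = 160*(13/4) = 520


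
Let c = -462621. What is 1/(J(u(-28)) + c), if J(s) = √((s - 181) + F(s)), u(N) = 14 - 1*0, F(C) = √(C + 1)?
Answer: -1/(462621 - √(-167 + √15)) ≈ -2.1616e-6 - 5.9678e-11*I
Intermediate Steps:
F(C) = √(1 + C)
u(N) = 14 (u(N) = 14 + 0 = 14)
J(s) = √(-181 + s + √(1 + s)) (J(s) = √((s - 181) + √(1 + s)) = √((-181 + s) + √(1 + s)) = √(-181 + s + √(1 + s)))
1/(J(u(-28)) + c) = 1/(√(-181 + 14 + √(1 + 14)) - 462621) = 1/(√(-181 + 14 + √15) - 462621) = 1/(√(-167 + √15) - 462621) = 1/(-462621 + √(-167 + √15))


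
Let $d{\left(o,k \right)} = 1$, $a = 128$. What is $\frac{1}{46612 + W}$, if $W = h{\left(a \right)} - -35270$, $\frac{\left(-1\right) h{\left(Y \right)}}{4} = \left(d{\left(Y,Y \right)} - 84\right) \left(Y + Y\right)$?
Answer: $\frac{1}{166874} \approx 5.9925 \cdot 10^{-6}$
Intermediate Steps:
$h{\left(Y \right)} = 664 Y$ ($h{\left(Y \right)} = - 4 \left(1 - 84\right) \left(Y + Y\right) = - 4 \left(- 83 \cdot 2 Y\right) = - 4 \left(- 166 Y\right) = 664 Y$)
$W = 120262$ ($W = 664 \cdot 128 - -35270 = 84992 + 35270 = 120262$)
$\frac{1}{46612 + W} = \frac{1}{46612 + 120262} = \frac{1}{166874}$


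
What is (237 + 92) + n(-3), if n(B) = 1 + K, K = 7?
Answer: 337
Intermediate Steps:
n(B) = 8 (n(B) = 1 + 7 = 8)
(237 + 92) + n(-3) = (237 + 92) + 8 = 329 + 8 = 337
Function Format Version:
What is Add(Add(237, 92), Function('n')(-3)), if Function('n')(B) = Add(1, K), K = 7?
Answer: 337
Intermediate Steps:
Function('n')(B) = 8 (Function('n')(B) = Add(1, 7) = 8)
Add(Add(237, 92), Function('n')(-3)) = Add(Add(237, 92), 8) = Add(329, 8) = 337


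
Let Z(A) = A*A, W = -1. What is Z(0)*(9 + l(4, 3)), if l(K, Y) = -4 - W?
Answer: 0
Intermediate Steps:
l(K, Y) = -3 (l(K, Y) = -4 - 1*(-1) = -4 + 1 = -3)
Z(A) = A²
Z(0)*(9 + l(4, 3)) = 0²*(9 - 3) = 0*6 = 0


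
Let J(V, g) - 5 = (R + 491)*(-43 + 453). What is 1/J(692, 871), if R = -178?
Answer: 1/128335 ≈ 7.7921e-6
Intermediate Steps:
J(V, g) = 128335 (J(V, g) = 5 + (-178 + 491)*(-43 + 453) = 5 + 313*410 = 5 + 128330 = 128335)
1/J(692, 871) = 1/128335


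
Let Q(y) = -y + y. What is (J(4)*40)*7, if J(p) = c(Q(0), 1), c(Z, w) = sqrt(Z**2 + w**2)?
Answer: 280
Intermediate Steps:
Q(y) = 0
J(p) = 1 (J(p) = sqrt(0**2 + 1**2) = sqrt(0 + 1) = sqrt(1) = 1)
(J(4)*40)*7 = (1*40)*7 = 40*7 = 280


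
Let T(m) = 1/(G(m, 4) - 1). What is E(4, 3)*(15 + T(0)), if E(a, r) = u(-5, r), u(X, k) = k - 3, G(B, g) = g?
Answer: 0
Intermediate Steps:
u(X, k) = -3 + k
E(a, r) = -3 + r
T(m) = ⅓ (T(m) = 1/(4 - 1) = 1/3 = ⅓)
E(4, 3)*(15 + T(0)) = (-3 + 3)*(15 + ⅓) = 0*(46/3) = 0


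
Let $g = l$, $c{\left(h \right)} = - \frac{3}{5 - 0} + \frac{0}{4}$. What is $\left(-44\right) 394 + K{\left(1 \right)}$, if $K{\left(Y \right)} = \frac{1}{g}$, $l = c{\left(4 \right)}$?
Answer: $- \frac{52013}{3} \approx -17338.0$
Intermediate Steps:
$c{\left(h \right)} = - \frac{3}{5}$ ($c{\left(h \right)} = - \frac{3}{5 + 0} + 0 \cdot \frac{1}{4} = - \frac{3}{5} + 0 = - \frac{3}{5}$)
$l = - \frac{3}{5} \approx -0.6$
$g = - \frac{3}{5} \approx -0.6$
$K{\left(Y \right)} = - \frac{5}{3}$ ($K{\left(Y \right)} = \frac{1}{- \frac{3}{5}} = - \frac{5}{3}$)
$\left(-44\right) 394 + K{\left(1 \right)} = \left(-44\right) 394 - \frac{5}{3} = -17336 - \frac{5}{3} = - \frac{52013}{3}$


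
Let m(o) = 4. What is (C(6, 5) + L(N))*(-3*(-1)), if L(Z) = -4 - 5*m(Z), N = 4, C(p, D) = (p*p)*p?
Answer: 576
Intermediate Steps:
C(p, D) = p³ (C(p, D) = p²*p = p³)
L(Z) = -24 (L(Z) = -4 - 5*4 = -4 - 20 = -24)
(C(6, 5) + L(N))*(-3*(-1)) = (6³ - 24)*(-3*(-1)) = (216 - 24)*3 = 192*3 = 576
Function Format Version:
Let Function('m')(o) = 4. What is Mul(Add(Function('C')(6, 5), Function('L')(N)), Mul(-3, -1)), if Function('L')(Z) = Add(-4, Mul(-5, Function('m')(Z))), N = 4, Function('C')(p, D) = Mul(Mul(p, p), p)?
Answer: 576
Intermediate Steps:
Function('C')(p, D) = Pow(p, 3) (Function('C')(p, D) = Mul(Pow(p, 2), p) = Pow(p, 3))
Function('L')(Z) = -24 (Function('L')(Z) = Add(-4, Mul(-5, 4)) = Add(-4, -20) = -24)
Mul(Add(Function('C')(6, 5), Function('L')(N)), Mul(-3, -1)) = Mul(Add(Pow(6, 3), -24), Mul(-3, -1)) = Mul(Add(216, -24), 3) = Mul(192, 3) = 576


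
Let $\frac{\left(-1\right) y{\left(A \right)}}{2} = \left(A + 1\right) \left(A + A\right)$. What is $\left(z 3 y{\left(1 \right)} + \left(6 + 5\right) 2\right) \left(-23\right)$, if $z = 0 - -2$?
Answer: $598$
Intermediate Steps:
$y{\left(A \right)} = - 4 A \left(1 + A\right)$ ($y{\left(A \right)} = - 2 \left(A + 1\right) \left(A + A\right) = - 2 \left(1 + A\right) 2 A = - 2 \cdot 2 A \left(1 + A\right) = - 4 A \left(1 + A\right)$)
$z = 2$ ($z = 0 + 2 = 2$)
$\left(z 3 y{\left(1 \right)} + \left(6 + 5\right) 2\right) \left(-23\right) = \left(2 \cdot 3 \left(\left(-4\right) 1 \left(1 + 1\right)\right) + \left(6 + 5\right) 2\right) \left(-23\right) = \left(6 \left(\left(-4\right) 1 \cdot 2\right) + 11 \cdot 2\right) \left(-23\right) = \left(6 \left(-8\right) + 22\right) \left(-23\right) = \left(-48 + 22\right) \left(-23\right) = \left(-26\right) \left(-23\right) = 598$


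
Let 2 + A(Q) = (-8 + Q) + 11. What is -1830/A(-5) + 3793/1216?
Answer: 560113/1216 ≈ 460.62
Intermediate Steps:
A(Q) = 1 + Q (A(Q) = -2 + ((-8 + Q) + 11) = -2 + (3 + Q) = 1 + Q)
-1830/A(-5) + 3793/1216 = -1830/(1 - 5) + 3793/1216 = -1830/(-4) + 3793*(1/1216) = -1830*(-1/4) + 3793/1216 = 915/2 + 3793/1216 = 560113/1216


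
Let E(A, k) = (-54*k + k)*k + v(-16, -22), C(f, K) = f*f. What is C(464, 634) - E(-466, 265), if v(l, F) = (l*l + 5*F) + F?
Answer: 3937097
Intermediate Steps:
C(f, K) = f²
v(l, F) = l² + 6*F (v(l, F) = (l² + 5*F) + F = l² + 6*F)
E(A, k) = 124 - 53*k² (E(A, k) = (-54*k + k)*k + ((-16)² + 6*(-22)) = (-53*k)*k + (256 - 132) = -53*k² + 124 = 124 - 53*k²)
C(464, 634) - E(-466, 265) = 464² - (124 - 53*265²) = 215296 - (124 - 53*70225) = 215296 - (124 - 3721925) = 215296 - 1*(-3721801) = 215296 + 3721801 = 3937097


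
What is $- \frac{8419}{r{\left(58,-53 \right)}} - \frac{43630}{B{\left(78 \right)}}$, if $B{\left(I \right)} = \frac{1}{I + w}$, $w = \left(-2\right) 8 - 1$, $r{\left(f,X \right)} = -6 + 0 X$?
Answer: $- \frac{15960161}{6} \approx -2.66 \cdot 10^{6}$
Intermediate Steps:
$r{\left(f,X \right)} = -6$ ($r{\left(f,X \right)} = -6 + 0 = -6$)
$w = -17$ ($w = -16 - 1 = -17$)
$B{\left(I \right)} = \frac{1}{-17 + I}$ ($B{\left(I \right)} = \frac{1}{I - 17} = \frac{1}{-17 + I}$)
$- \frac{8419}{r{\left(58,-53 \right)}} - \frac{43630}{B{\left(78 \right)}} = - \frac{8419}{-6} - \frac{43630}{\frac{1}{-17 + 78}} = \left(-8419\right) \left(- \frac{1}{6}\right) - \frac{43630}{\frac{1}{61}} = \frac{8419}{6} - 43630 \frac{1}{\frac{1}{61}} = \frac{8419}{6} - 2661430 = - \frac{15960161}{6}$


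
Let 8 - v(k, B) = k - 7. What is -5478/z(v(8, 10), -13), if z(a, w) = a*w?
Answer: 5478/91 ≈ 60.198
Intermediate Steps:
v(k, B) = 15 - k (v(k, B) = 8 - (k - 7) = 8 - (-7 + k) = 8 + (7 - k) = 15 - k)
-5478/z(v(8, 10), -13) = -5478*(-1/(13*(15 - 1*8))) = -5478*(-1/(13*(15 - 8))) = -5478/(7*(-13)) = -5478/(-91) = -5478*(-1/91) = 5478/91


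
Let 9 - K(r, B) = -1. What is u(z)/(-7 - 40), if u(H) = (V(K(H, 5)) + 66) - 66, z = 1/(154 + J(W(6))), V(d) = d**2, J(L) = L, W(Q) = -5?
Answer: -100/47 ≈ -2.1277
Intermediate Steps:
K(r, B) = 10 (K(r, B) = 9 - 1*(-1) = 9 + 1 = 10)
z = 1/149 (z = 1/(154 - 5) = 1/149 ≈ 0.0067114)
u(H) = 100 (u(H) = (10**2 + 66) - 66 = (100 + 66) - 66 = 166 - 66 = 100)
u(z)/(-7 - 40) = 100/(-7 - 40) = 100/(-47) = 100*(-1/47) = -100/47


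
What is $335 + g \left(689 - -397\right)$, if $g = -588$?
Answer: $-638233$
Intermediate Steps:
$335 + g \left(689 - -397\right) = 335 - 588 \left(689 - -397\right) = 335 - 588 \left(689 + 397\right) = 335 - 638568 = -638233$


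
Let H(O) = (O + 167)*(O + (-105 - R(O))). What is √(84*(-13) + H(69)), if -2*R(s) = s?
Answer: I*√1446 ≈ 38.026*I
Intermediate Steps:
R(s) = -s/2
H(O) = (-105 + 3*O/2)*(167 + O) (H(O) = (O + 167)*(O + (-105 - (-1)*O/2)) = (167 + O)*(O + (-105 + O/2)) = (167 + O)*(-105 + 3*O/2) = (-105 + 3*O/2)*(167 + O))
√(84*(-13) + H(69)) = √(84*(-13) + (-17535 + (3/2)*69² + (291/2)*69)) = √(-1092 + (-17535 + (3/2)*4761 + 20079/2)) = √(-1092 + (-17535 + 14283/2 + 20079/2)) = √(-1092 - 354) = √(-1446) = I*√1446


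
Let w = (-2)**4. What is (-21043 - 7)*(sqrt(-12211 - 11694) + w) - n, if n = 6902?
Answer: -343702 - 21050*I*sqrt(23905) ≈ -3.437e+5 - 3.2546e+6*I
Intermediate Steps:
w = 16
(-21043 - 7)*(sqrt(-12211 - 11694) + w) - n = (-21043 - 7)*(sqrt(-12211 - 11694) + 16) - 1*6902 = -21050*(sqrt(-23905) + 16) - 6902 = -21050*(I*sqrt(23905) + 16) - 6902 = -21050*(16 + I*sqrt(23905)) - 6902 = (-336800 - 21050*I*sqrt(23905)) - 6902 = -343702 - 21050*I*sqrt(23905)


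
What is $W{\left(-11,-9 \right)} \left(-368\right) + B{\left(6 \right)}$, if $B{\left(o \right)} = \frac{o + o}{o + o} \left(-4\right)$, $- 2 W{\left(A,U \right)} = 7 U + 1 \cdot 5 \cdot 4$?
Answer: $-7916$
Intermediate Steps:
$W{\left(A,U \right)} = -10 - \frac{7 U}{2}$ ($W{\left(A,U \right)} = - \frac{7 U + 1 \cdot 5 \cdot 4}{2} = - \frac{7 U + 5 \cdot 4}{2} = - \frac{7 U + 20}{2} = - \frac{20 + 7 U}{2} = -10 - \frac{7 U}{2}$)
$B{\left(o \right)} = -4$ ($B{\left(o \right)} = \frac{2 o}{2 o} \left(-4\right) = 2 o \frac{1}{2 o} \left(-4\right) = 1 \left(-4\right) = -4$)
$W{\left(-11,-9 \right)} \left(-368\right) + B{\left(6 \right)} = \left(-10 - - \frac{63}{2}\right) \left(-368\right) - 4 = \left(-10 + \frac{63}{2}\right) \left(-368\right) - 4 = \frac{43}{2} \left(-368\right) - 4 = -7912 - 4 = -7916$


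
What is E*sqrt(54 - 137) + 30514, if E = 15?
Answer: 30514 + 15*I*sqrt(83) ≈ 30514.0 + 136.66*I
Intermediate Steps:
E*sqrt(54 - 137) + 30514 = 15*sqrt(54 - 137) + 30514 = 15*sqrt(-83) + 30514 = 15*(I*sqrt(83)) + 30514 = 15*I*sqrt(83) + 30514 = 30514 + 15*I*sqrt(83)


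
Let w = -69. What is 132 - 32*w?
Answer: 2340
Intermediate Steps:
132 - 32*w = 132 - 32*(-69) = 132 + 2208 = 2340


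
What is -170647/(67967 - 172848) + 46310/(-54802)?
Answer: 204307172/261258571 ≈ 0.78201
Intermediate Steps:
-170647/(67967 - 172848) + 46310/(-54802) = -170647/(-104881) + 46310*(-1/54802) = -170647*(-1/104881) - 2105/2491 = 170647/104881 - 2105/2491 = 204307172/261258571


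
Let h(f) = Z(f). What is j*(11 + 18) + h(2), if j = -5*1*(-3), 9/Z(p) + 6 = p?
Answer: 1731/4 ≈ 432.75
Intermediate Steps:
Z(p) = 9/(-6 + p)
h(f) = 9/(-6 + f)
j = 15 (j = -5*(-3) = 15)
j*(11 + 18) + h(2) = 15*(11 + 18) + 9/(-6 + 2) = 15*29 + 9/(-4) = 435 + 9*(-¼) = 435 - 9/4 = 1731/4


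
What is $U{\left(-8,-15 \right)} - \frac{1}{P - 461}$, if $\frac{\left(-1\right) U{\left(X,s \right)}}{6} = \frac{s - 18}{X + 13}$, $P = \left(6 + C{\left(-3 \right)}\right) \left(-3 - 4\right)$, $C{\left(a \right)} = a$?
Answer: $\frac{95441}{2410} \approx 39.602$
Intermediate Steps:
$P = -21$ ($P = \left(6 - 3\right) \left(-3 - 4\right) = 3 \left(-7\right) = -21$)
$U{\left(X,s \right)} = - \frac{6 \left(-18 + s\right)}{13 + X}$ ($U{\left(X,s \right)} = - 6 \frac{s - 18}{X + 13} = - 6 \frac{-18 + s}{13 + X} = - \frac{6 \left(-18 + s\right)}{13 + X}$)
$U{\left(-8,-15 \right)} - \frac{1}{P - 461} = \frac{6 \left(18 - -15\right)}{13 - 8} - \frac{1}{-21 - 461} = \frac{6 \left(18 + 15\right)}{5} - \frac{1}{-482} = 6 \cdot \frac{1}{5} \cdot 33 - - \frac{1}{482} = \frac{198}{5} + \frac{1}{482} = \frac{95441}{2410}$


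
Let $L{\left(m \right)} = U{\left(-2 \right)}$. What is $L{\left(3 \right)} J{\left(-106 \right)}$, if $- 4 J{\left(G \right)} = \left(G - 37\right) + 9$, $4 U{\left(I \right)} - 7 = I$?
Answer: $\frac{335}{8} \approx 41.875$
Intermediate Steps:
$U{\left(I \right)} = \frac{7}{4} + \frac{I}{4}$
$L{\left(m \right)} = \frac{5}{4}$ ($L{\left(m \right)} = \frac{7}{4} + \frac{1}{4} \left(-2\right) = \frac{7}{4} - \frac{1}{2} = \frac{5}{4}$)
$J{\left(G \right)} = 7 - \frac{G}{4}$ ($J{\left(G \right)} = - \frac{\left(G - 37\right) + 9}{4} = - \frac{\left(-37 + G\right) + 9}{4} = - \frac{-28 + G}{4} = 7 - \frac{G}{4}$)
$L{\left(3 \right)} J{\left(-106 \right)} = \frac{5 \left(7 - - \frac{53}{2}\right)}{4} = \frac{5 \left(7 + \frac{53}{2}\right)}{4} = \frac{5}{4} \cdot \frac{67}{2} = \frac{335}{8}$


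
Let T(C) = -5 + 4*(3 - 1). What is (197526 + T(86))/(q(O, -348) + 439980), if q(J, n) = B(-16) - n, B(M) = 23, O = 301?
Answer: 197529/440351 ≈ 0.44857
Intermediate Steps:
q(J, n) = 23 - n
T(C) = 3 (T(C) = -5 + 4*2 = -5 + 8 = 3)
(197526 + T(86))/(q(O, -348) + 439980) = (197526 + 3)/((23 - 1*(-348)) + 439980) = 197529/((23 + 348) + 439980) = 197529/(371 + 439980) = 197529/440351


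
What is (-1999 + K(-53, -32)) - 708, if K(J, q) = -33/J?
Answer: -143438/53 ≈ -2706.4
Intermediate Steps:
(-1999 + K(-53, -32)) - 708 = (-1999 - 33/(-53)) - 708 = (-1999 - 33*(-1/53)) - 708 = (-1999 + 33/53) - 708 = -105914/53 - 708 = -143438/53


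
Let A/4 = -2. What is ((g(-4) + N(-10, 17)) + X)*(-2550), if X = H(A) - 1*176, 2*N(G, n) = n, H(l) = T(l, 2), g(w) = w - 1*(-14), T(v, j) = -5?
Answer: 414375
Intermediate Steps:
A = -8 (A = 4*(-2) = -8)
g(w) = 14 + w (g(w) = w + 14 = 14 + w)
H(l) = -5
N(G, n) = n/2
X = -181 (X = -5 - 1*176 = -5 - 176 = -181)
((g(-4) + N(-10, 17)) + X)*(-2550) = (((14 - 4) + (1/2)*17) - 181)*(-2550) = ((10 + 17/2) - 181)*(-2550) = (37/2 - 181)*(-2550) = -325/2*(-2550) = 414375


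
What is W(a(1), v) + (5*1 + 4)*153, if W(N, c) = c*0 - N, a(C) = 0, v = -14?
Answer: 1377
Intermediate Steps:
W(N, c) = -N (W(N, c) = 0 - N = -N)
W(a(1), v) + (5*1 + 4)*153 = -1*0 + (5*1 + 4)*153 = 0 + (5 + 4)*153 = 0 + 9*153 = 0 + 1377 = 1377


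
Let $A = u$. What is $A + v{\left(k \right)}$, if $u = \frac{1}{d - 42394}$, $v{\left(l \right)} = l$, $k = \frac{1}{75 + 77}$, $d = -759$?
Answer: $\frac{43001}{6559256} \approx 0.0065558$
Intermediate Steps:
$k = \frac{1}{152} \approx 0.0065789$
$u = - \frac{1}{43153}$ ($u = \frac{1}{-759 - 42394} = \frac{1}{-43153} = - \frac{1}{43153} \approx -2.3173 \cdot 10^{-5}$)
$A = - \frac{1}{43153} \approx -2.3173 \cdot 10^{-5}$
$A + v{\left(k \right)} = - \frac{1}{43153} + \frac{1}{152} = \frac{43001}{6559256}$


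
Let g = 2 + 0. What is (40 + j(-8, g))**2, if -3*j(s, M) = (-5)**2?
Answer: 9025/9 ≈ 1002.8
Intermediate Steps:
g = 2
j(s, M) = -25/3 (j(s, M) = -1/3*(-5)**2 = -1/3*25 = -25/3)
(40 + j(-8, g))**2 = (40 - 25/3)**2 = (95/3)**2 = 9025/9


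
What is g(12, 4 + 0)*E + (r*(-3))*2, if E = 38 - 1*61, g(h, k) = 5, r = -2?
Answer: -103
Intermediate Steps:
E = -23 (E = 38 - 61 = -23)
g(12, 4 + 0)*E + (r*(-3))*2 = 5*(-23) - 2*(-3)*2 = -115 + 6*2 = -115 + 12 = -103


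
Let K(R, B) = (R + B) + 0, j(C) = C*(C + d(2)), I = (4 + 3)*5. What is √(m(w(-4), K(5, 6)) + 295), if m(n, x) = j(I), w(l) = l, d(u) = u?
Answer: √1590 ≈ 39.875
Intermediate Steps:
I = 35 (I = 7*5 = 35)
j(C) = C*(2 + C) (j(C) = C*(C + 2) = C*(2 + C))
K(R, B) = B + R (K(R, B) = (B + R) + 0 = B + R)
m(n, x) = 1295 (m(n, x) = 35*(2 + 35) = 35*37 = 1295)
√(m(w(-4), K(5, 6)) + 295) = √(1295 + 295) = √1590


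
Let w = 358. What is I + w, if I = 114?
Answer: 472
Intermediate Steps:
I + w = 114 + 358 = 472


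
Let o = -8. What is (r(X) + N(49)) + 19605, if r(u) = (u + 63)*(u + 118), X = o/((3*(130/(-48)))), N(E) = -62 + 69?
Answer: 115026406/4225 ≈ 27225.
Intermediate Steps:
N(E) = 7
X = 64/65 (X = -8/(3*(130/(-48))) = -8/(3*(130*(-1/48))) = -8/(3*(-65/24)) = -8/(-65/8) = -8*(-8/65) = 64/65 ≈ 0.98462)
r(u) = (63 + u)*(118 + u)
(r(X) + N(49)) + 19605 = ((7434 + (64/65)² + 181*(64/65)) + 7) + 19605 = ((7434 + 4096/4225 + 11584/65) + 7) + 19605 = (32165706/4225 + 7) + 19605 = 32195281/4225 + 19605 = 115026406/4225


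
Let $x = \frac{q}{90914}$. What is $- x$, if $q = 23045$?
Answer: $- \frac{23045}{90914} \approx -0.25348$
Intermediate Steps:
$x = \frac{23045}{90914} \approx 0.25348$
$- x = \left(-1\right) \frac{23045}{90914} = - \frac{23045}{90914}$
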